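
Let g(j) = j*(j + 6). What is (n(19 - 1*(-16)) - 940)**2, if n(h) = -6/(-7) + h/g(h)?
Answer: 72644803729/82369 ≈ 8.8194e+5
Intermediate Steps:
g(j) = j*(6 + j)
n(h) = 6/7 + 1/(6 + h) (n(h) = -6/(-7) + h/((h*(6 + h))) = -6*(-1/7) + h*(1/(h*(6 + h))) = 6/7 + 1/(6 + h))
(n(19 - 1*(-16)) - 940)**2 = ((43 + 6*(19 - 1*(-16)))/(7*(6 + (19 - 1*(-16)))) - 940)**2 = ((43 + 6*(19 + 16))/(7*(6 + (19 + 16))) - 940)**2 = ((43 + 6*35)/(7*(6 + 35)) - 940)**2 = ((1/7)*(43 + 210)/41 - 940)**2 = ((1/7)*(1/41)*253 - 940)**2 = (253/287 - 940)**2 = (-269527/287)**2 = 72644803729/82369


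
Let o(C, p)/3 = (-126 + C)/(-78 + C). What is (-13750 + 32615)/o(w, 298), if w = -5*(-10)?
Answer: 132055/57 ≈ 2316.8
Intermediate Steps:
w = 50
o(C, p) = 3*(-126 + C)/(-78 + C) (o(C, p) = 3*((-126 + C)/(-78 + C)) = 3*(-126 + C)/(-78 + C))
(-13750 + 32615)/o(w, 298) = (-13750 + 32615)/((3*(-126 + 50)/(-78 + 50))) = 18865/((3*(-76)/(-28))) = 18865/((3*(-1/28)*(-76))) = 18865/(57/7) = 18865*(7/57) = 132055/57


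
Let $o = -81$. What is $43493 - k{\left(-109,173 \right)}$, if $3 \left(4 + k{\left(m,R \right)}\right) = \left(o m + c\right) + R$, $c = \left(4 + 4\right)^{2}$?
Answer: $40475$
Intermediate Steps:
$c = 64$ ($c = 8^{2} = 64$)
$k{\left(m,R \right)} = \frac{52}{3} - 27 m + \frac{R}{3}$ ($k{\left(m,R \right)} = -4 + \frac{\left(- 81 m + 64\right) + R}{3} = -4 + \frac{\left(64 - 81 m\right) + R}{3} = -4 + \frac{64 + R - 81 m}{3} = -4 + \left(\frac{64}{3} - 27 m + \frac{R}{3}\right) = \frac{52}{3} - 27 m + \frac{R}{3}$)
$43493 - k{\left(-109,173 \right)} = 43493 - \left(\frac{52}{3} - -2943 + \frac{1}{3} \cdot 173\right) = 43493 - \left(\frac{52}{3} + 2943 + \frac{173}{3}\right) = 43493 - 3018 = 40475$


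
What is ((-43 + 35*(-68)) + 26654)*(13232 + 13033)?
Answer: 636427215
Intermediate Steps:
((-43 + 35*(-68)) + 26654)*(13232 + 13033) = ((-43 - 2380) + 26654)*26265 = (-2423 + 26654)*26265 = 24231*26265 = 636427215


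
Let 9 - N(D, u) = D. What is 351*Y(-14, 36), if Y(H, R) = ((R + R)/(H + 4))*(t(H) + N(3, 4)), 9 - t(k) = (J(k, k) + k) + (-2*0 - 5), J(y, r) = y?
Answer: -606528/5 ≈ -1.2131e+5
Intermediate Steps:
N(D, u) = 9 - D
t(k) = 14 - 2*k (t(k) = 9 - ((k + k) + (-2*0 - 5)) = 9 - (2*k + (0 - 5)) = 9 - (2*k - 5) = 9 - (-5 + 2*k) = 9 + (5 - 2*k) = 14 - 2*k)
Y(H, R) = 2*R*(20 - 2*H)/(4 + H) (Y(H, R) = ((R + R)/(H + 4))*((14 - 2*H) + (9 - 1*3)) = ((2*R)/(4 + H))*((14 - 2*H) + (9 - 3)) = (2*R/(4 + H))*((14 - 2*H) + 6) = (2*R/(4 + H))*(20 - 2*H) = 2*R*(20 - 2*H)/(4 + H))
351*Y(-14, 36) = 351*(4*36*(10 - 1*(-14))/(4 - 14)) = 351*(4*36*(10 + 14)/(-10)) = 351*(4*36*(-⅒)*24) = 351*(-1728/5) = -606528/5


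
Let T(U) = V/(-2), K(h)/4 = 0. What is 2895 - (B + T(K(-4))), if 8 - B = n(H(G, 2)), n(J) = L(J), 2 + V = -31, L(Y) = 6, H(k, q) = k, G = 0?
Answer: 5753/2 ≈ 2876.5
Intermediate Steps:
K(h) = 0 (K(h) = 4*0 = 0)
V = -33 (V = -2 - 31 = -33)
n(J) = 6
B = 2 (B = 8 - 1*6 = 8 - 6 = 2)
T(U) = 33/2 (T(U) = -33/(-2) = -33*(-1/2) = 33/2)
2895 - (B + T(K(-4))) = 2895 - (2 + 33/2) = 2895 - 1*37/2 = 2895 - 37/2 = 5753/2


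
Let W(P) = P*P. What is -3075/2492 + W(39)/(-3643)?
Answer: -14992557/9078356 ≈ -1.6515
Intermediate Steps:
W(P) = P²
-3075/2492 + W(39)/(-3643) = -3075/2492 + 39²/(-3643) = -3075*1/2492 + 1521*(-1/3643) = -3075/2492 - 1521/3643 = -14992557/9078356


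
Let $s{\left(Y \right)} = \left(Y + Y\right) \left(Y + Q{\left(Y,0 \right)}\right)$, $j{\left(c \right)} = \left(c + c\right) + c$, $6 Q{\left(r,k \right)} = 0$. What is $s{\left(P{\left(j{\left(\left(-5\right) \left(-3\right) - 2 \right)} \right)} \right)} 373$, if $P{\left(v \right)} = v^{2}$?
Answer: $1725826986$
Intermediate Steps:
$Q{\left(r,k \right)} = 0$ ($Q{\left(r,k \right)} = \frac{1}{6} \cdot 0 = 0$)
$j{\left(c \right)} = 3 c$ ($j{\left(c \right)} = 2 c + c = 3 c$)
$s{\left(Y \right)} = 2 Y^{2}$ ($s{\left(Y \right)} = \left(Y + Y\right) \left(Y + 0\right) = 2 Y Y = 2 Y^{2}$)
$s{\left(P{\left(j{\left(\left(-5\right) \left(-3\right) - 2 \right)} \right)} \right)} 373 = 2 \left(\left(3 \left(\left(-5\right) \left(-3\right) - 2\right)\right)^{2}\right)^{2} \cdot 373 = 2 \left(\left(3 \left(15 - 2\right)\right)^{2}\right)^{2} \cdot 373 = 2 \left(\left(3 \cdot 13\right)^{2}\right)^{2} \cdot 373 = 2 \left(39^{2}\right)^{2} \cdot 373 = 2 \cdot 1521^{2} \cdot 373 = 2 \cdot 2313441 \cdot 373 = 4626882 \cdot 373 = 1725826986$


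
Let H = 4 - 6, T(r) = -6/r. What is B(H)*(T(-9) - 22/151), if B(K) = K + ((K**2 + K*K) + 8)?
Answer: 3304/453 ≈ 7.2936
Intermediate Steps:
H = -2
B(K) = 8 + K + 2*K**2 (B(K) = K + ((K**2 + K**2) + 8) = K + (2*K**2 + 8) = K + (8 + 2*K**2) = 8 + K + 2*K**2)
B(H)*(T(-9) - 22/151) = (8 - 2 + 2*(-2)**2)*(-6/(-9) - 22/151) = (8 - 2 + 2*4)*(-6*(-1/9) - 22*1/151) = (8 - 2 + 8)*(2/3 - 22/151) = 14*(236/453) = 3304/453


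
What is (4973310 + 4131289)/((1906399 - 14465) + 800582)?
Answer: 9104599/2692516 ≈ 3.3814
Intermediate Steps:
(4973310 + 4131289)/((1906399 - 14465) + 800582) = 9104599/(1891934 + 800582) = 9104599/2692516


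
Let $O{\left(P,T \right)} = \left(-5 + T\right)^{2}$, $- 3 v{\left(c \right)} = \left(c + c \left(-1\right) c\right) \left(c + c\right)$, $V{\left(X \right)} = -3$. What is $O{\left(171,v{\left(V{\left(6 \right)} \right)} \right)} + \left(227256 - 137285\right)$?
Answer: $90812$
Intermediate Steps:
$v{\left(c \right)} = - \frac{2 c \left(c - c^{2}\right)}{3}$ ($v{\left(c \right)} = - \frac{\left(c + c \left(-1\right) c\right) \left(c + c\right)}{3} = - \frac{\left(c + - c c\right) 2 c}{3} = - \frac{\left(c - c^{2}\right) 2 c}{3} = - \frac{2 c \left(c - c^{2}\right)}{3}$)
$O{\left(171,v{\left(V{\left(6 \right)} \right)} \right)} + \left(227256 - 137285\right) = \left(-5 + \frac{2 \left(-3\right)^{2} \left(-1 - 3\right)}{3}\right)^{2} + \left(227256 - 137285\right) = \left(-5 + \frac{2}{3} \cdot 9 \left(-4\right)\right)^{2} + 89971 = \left(-5 - 24\right)^{2} + 89971 = \left(-29\right)^{2} + 89971 = 841 + 89971 = 90812$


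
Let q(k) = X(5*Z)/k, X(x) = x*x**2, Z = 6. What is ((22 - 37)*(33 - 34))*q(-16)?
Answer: -50625/2 ≈ -25313.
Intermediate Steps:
X(x) = x**3
q(k) = 27000/k (q(k) = (5*6)**3/k = 30**3/k = 27000/k)
((22 - 37)*(33 - 34))*q(-16) = ((22 - 37)*(33 - 34))*(27000/(-16)) = (-15*(-1))*(27000*(-1/16)) = 15*(-3375/2) = -50625/2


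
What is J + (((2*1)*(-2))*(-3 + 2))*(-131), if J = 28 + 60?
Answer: -436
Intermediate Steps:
J = 88
J + (((2*1)*(-2))*(-3 + 2))*(-131) = 88 + (((2*1)*(-2))*(-3 + 2))*(-131) = 88 + ((2*(-2))*(-1))*(-131) = 88 - 4*(-1)*(-131) = 88 + 4*(-131) = 88 - 524 = -436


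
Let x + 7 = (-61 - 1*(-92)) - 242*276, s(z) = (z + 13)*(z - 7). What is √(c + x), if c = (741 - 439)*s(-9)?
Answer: 4*I*√5381 ≈ 293.42*I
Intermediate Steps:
s(z) = (-7 + z)*(13 + z) (s(z) = (13 + z)*(-7 + z) = (-7 + z)*(13 + z))
c = -19328 (c = (741 - 439)*(-91 + (-9)² + 6*(-9)) = 302*(-91 + 81 - 54) = 302*(-64) = -19328)
x = -66768 (x = -7 + ((-61 - 1*(-92)) - 242*276) = -7 + ((-61 + 92) - 66792) = -7 + (31 - 66792) = -7 - 66761 = -66768)
√(c + x) = √(-19328 - 66768) = √(-86096) = 4*I*√5381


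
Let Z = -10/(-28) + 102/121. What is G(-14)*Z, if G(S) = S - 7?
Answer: -6099/242 ≈ -25.202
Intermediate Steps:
G(S) = -7 + S
Z = 2033/1694 (Z = -10*(-1/28) + 102*(1/121) = 5/14 + 102/121 = 2033/1694 ≈ 1.2001)
G(-14)*Z = (-7 - 14)*(2033/1694) = -21*2033/1694 = -6099/242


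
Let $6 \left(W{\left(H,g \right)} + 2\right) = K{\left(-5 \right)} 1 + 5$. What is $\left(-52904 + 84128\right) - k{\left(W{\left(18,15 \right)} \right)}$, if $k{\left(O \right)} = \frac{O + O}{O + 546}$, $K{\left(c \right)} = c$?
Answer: $\frac{4246465}{136} \approx 31224.0$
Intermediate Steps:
$W{\left(H,g \right)} = -2$ ($W{\left(H,g \right)} = -2 + \frac{\left(-5\right) 1 + 5}{6} = -2 + \frac{-5 + 5}{6} = -2 + \frac{1}{6} \cdot 0 = -2 + 0 = -2$)
$k{\left(O \right)} = \frac{2 O}{546 + O}$
$\left(-52904 + 84128\right) - k{\left(W{\left(18,15 \right)} \right)} = \left(-52904 + 84128\right) - 2 \left(-2\right) \frac{1}{546 - 2} = 31224 - 2 \left(-2\right) \frac{1}{544} = 31224 - - \frac{1}{136} = 31224 + \frac{1}{136} = \frac{4246465}{136}$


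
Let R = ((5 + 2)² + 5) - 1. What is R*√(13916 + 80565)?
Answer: 53*√94481 ≈ 16291.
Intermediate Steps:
R = 53 (R = (7² + 5) - 1 = (49 + 5) - 1 = 54 - 1 = 53)
R*√(13916 + 80565) = 53*√(13916 + 80565) = 53*√94481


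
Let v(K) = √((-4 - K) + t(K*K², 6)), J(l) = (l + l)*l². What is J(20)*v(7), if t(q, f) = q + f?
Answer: 208000*√2 ≈ 2.9416e+5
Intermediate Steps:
J(l) = 2*l³ (J(l) = (2*l)*l² = 2*l³)
t(q, f) = f + q
v(K) = √(2 + K³ - K) (v(K) = √((-4 - K) + (6 + K*K²)) = √((-4 - K) + (6 + K³)) = √(2 + K³ - K))
J(20)*v(7) = (2*20³)*√(2 + 7³ - 1*7) = (2*8000)*√(2 + 343 - 7) = 16000*√338 = 16000*(13*√2) = 208000*√2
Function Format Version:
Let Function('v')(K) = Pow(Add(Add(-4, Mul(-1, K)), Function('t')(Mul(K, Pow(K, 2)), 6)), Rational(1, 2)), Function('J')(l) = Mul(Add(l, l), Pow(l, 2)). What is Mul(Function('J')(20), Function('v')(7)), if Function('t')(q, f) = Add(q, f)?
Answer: Mul(208000, Pow(2, Rational(1, 2))) ≈ 2.9416e+5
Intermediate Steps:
Function('J')(l) = Mul(2, Pow(l, 3)) (Function('J')(l) = Mul(Mul(2, l), Pow(l, 2)) = Mul(2, Pow(l, 3)))
Function('t')(q, f) = Add(f, q)
Function('v')(K) = Pow(Add(2, Pow(K, 3), Mul(-1, K)), Rational(1, 2)) (Function('v')(K) = Pow(Add(Add(-4, Mul(-1, K)), Add(6, Mul(K, Pow(K, 2)))), Rational(1, 2)) = Pow(Add(Add(-4, Mul(-1, K)), Add(6, Pow(K, 3))), Rational(1, 2)) = Pow(Add(2, Pow(K, 3), Mul(-1, K)), Rational(1, 2)))
Mul(Function('J')(20), Function('v')(7)) = Mul(Mul(2, Pow(20, 3)), Pow(Add(2, Pow(7, 3), Mul(-1, 7)), Rational(1, 2))) = Mul(Mul(2, 8000), Pow(Add(2, 343, -7), Rational(1, 2))) = Mul(16000, Pow(338, Rational(1, 2))) = Mul(16000, Mul(13, Pow(2, Rational(1, 2)))) = Mul(208000, Pow(2, Rational(1, 2)))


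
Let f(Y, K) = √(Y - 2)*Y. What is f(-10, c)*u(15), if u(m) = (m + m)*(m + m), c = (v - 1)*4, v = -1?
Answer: -18000*I*√3 ≈ -31177.0*I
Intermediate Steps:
c = -8 (c = (-1 - 1)*4 = -2*4 = -8)
u(m) = 4*m² (u(m) = (2*m)*(2*m) = 4*m²)
f(Y, K) = Y*√(-2 + Y) (f(Y, K) = √(-2 + Y)*Y = Y*√(-2 + Y))
f(-10, c)*u(15) = (-10*√(-2 - 10))*(4*15²) = (-20*I*√3)*(4*225) = -20*I*√3*900 = -18000*I*√3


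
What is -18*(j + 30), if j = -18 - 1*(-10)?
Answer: -396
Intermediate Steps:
j = -8 (j = -18 + 10 = -8)
-18*(j + 30) = -18*(-8 + 30) = -18*22 = -396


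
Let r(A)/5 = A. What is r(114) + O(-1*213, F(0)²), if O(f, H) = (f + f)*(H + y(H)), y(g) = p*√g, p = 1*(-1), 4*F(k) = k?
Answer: 570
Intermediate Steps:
F(k) = k/4
r(A) = 5*A
p = -1
y(g) = -√g
O(f, H) = 2*f*(H - √H) (O(f, H) = (f + f)*(H - √H) = (2*f)*(H - √H) = 2*f*(H - √H))
r(114) + O(-1*213, F(0)²) = 5*114 + 2*(-1*213)*(((¼)*0)² - √(((¼)*0)²)) = 570 + 2*(-213)*(0² - √(0²)) = 570 + 2*(-213)*(0 - √0) = 570 + 2*(-213)*(0 - 1*0) = 570 + 2*(-213)*(0 + 0) = 570 + 2*(-213)*0 = 570 + 0 = 570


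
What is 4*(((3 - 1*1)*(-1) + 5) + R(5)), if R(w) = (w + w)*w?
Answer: 212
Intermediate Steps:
R(w) = 2*w**2 (R(w) = (2*w)*w = 2*w**2)
4*(((3 - 1*1)*(-1) + 5) + R(5)) = 4*(((3 - 1*1)*(-1) + 5) + 2*5**2) = 4*(((3 - 1)*(-1) + 5) + 2*25) = 4*((2*(-1) + 5) + 50) = 4*((-2 + 5) + 50) = 4*(3 + 50) = 4*53 = 212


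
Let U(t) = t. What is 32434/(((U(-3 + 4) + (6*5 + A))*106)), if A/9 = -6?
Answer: -16217/1219 ≈ -13.304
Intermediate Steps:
A = -54 (A = 9*(-6) = -54)
32434/(((U(-3 + 4) + (6*5 + A))*106)) = 32434/((((-3 + 4) + (6*5 - 54))*106)) = 32434/(((1 + (30 - 54))*106)) = 32434/(((1 - 24)*106)) = 32434/((-23*106)) = 32434/(-2438) = 32434*(-1/2438) = -16217/1219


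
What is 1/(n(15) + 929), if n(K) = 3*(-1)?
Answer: 1/926 ≈ 0.0010799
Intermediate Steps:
n(K) = -3
1/(n(15) + 929) = 1/(-3 + 929) = 1/926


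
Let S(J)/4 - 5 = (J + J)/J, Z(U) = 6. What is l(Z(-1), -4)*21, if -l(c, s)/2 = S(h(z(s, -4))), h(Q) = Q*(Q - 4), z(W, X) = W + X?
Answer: -1176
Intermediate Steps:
h(Q) = Q*(-4 + Q)
S(J) = 28 (S(J) = 20 + 4*((J + J)/J) = 20 + 4*((2*J)/J) = 20 + 4*2 = 20 + 8 = 28)
l(c, s) = -56 (l(c, s) = -2*28 = -56)
l(Z(-1), -4)*21 = -56*21 = -1176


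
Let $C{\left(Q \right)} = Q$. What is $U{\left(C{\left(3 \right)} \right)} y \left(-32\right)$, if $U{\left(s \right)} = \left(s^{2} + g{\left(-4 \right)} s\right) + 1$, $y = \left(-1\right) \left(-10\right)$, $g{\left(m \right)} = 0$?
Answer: $-3200$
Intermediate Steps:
$y = 10$
$U{\left(s \right)} = 1 + s^{2}$ ($U{\left(s \right)} = \left(s^{2} + 0 s\right) + 1 = \left(s^{2} + 0\right) + 1 = s^{2} + 1 = 1 + s^{2}$)
$U{\left(C{\left(3 \right)} \right)} y \left(-32\right) = \left(1 + 3^{2}\right) 10 \left(-32\right) = \left(1 + 9\right) 10 \left(-32\right) = 10 \cdot 10 \left(-32\right) = 100 \left(-32\right) = -3200$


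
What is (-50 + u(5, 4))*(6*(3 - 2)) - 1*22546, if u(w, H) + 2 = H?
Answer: -22834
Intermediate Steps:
u(w, H) = -2 + H
(-50 + u(5, 4))*(6*(3 - 2)) - 1*22546 = (-50 + (-2 + 4))*(6*(3 - 2)) - 1*22546 = (-50 + 2)*(6*1) - 22546 = -48*6 - 22546 = -288 - 22546 = -22834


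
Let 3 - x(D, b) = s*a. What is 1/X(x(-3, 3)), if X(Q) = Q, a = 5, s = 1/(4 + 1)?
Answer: 1/2 ≈ 0.50000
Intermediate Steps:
s = 1/5 ≈ 0.20000
x(D, b) = 2 (x(D, b) = 3 - 5/5 = 3 - 1*1 = 3 - 1 = 2)
1/X(x(-3, 3)) = 1/2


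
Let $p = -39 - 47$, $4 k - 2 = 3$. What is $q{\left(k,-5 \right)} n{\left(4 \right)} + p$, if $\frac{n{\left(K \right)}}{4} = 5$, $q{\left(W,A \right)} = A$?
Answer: $-186$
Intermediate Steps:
$k = \frac{5}{4}$ ($k = \frac{1}{2} + \frac{1}{4} \cdot 3 = \frac{1}{2} + \frac{3}{4} = \frac{5}{4} \approx 1.25$)
$p = -86$ ($p = -39 - 47 = -86$)
$n{\left(K \right)} = 20$ ($n{\left(K \right)} = 4 \cdot 5 = 20$)
$q{\left(k,-5 \right)} n{\left(4 \right)} + p = \left(-5\right) 20 - 86 = -100 - 86 = -186$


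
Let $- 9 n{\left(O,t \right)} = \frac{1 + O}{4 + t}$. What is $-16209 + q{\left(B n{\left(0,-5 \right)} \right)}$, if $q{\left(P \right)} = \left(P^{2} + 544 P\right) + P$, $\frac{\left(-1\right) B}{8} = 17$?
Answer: $- \frac{1961513}{81} \approx -24216.0$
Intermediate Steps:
$B = -136$ ($B = \left(-8\right) 17 = -136$)
$n{\left(O,t \right)} = - \frac{1 + O}{9 \left(4 + t\right)}$ ($n{\left(O,t \right)} = - \frac{\left(1 + O\right) \frac{1}{4 + t}}{9} = - \frac{\frac{1}{4 + t} \left(1 + O\right)}{9} = - \frac{1 + O}{9 \left(4 + t\right)}$)
$q{\left(P \right)} = P^{2} + 545 P$
$-16209 + q{\left(B n{\left(0,-5 \right)} \right)} = -16209 + - 136 \frac{-1 - 0}{9 \left(4 - 5\right)} \left(545 - 136 \frac{-1 - 0}{9 \left(4 - 5\right)}\right) = -16209 + - 136 \frac{-1 + 0}{9 \left(-1\right)} \left(545 - 136 \frac{-1 + 0}{9 \left(-1\right)}\right) = -16209 + - 136 \cdot \frac{1}{9} \left(-1\right) \left(-1\right) \left(545 - 136 \cdot \frac{1}{9} \left(-1\right) \left(-1\right)\right) = -16209 + \left(-136\right) \frac{1}{9} \left(545 - \frac{136}{9}\right) = -16209 - \frac{136 \left(545 - \frac{136}{9}\right)}{9} = -16209 - \frac{648584}{81} = - \frac{1961513}{81}$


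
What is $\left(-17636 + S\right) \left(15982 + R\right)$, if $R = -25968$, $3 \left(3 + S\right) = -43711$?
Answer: $\frac{964927208}{3} \approx 3.2164 \cdot 10^{8}$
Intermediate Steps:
$S = - \frac{43720}{3}$ ($S = -3 + \frac{1}{3} \left(-43711\right) = -3 - \frac{43711}{3} = - \frac{43720}{3} \approx -14573.0$)
$\left(-17636 + S\right) \left(15982 + R\right) = \left(-17636 - \frac{43720}{3}\right) \left(15982 - 25968\right) = \left(- \frac{96628}{3}\right) \left(-9986\right) = \frac{964927208}{3}$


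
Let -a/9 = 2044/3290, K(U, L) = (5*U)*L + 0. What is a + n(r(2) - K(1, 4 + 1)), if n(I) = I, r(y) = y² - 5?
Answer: -7424/235 ≈ -31.591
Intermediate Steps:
K(U, L) = 5*L*U (K(U, L) = 5*L*U + 0 = 5*L*U)
r(y) = -5 + y²
a = -1314/235 (a = -18396/3290 = -9*146/235 = -1314/235 ≈ -5.5915)
a + n(r(2) - K(1, 4 + 1)) = -1314/235 + ((-5 + 2²) - 5*(4 + 1)) = -1314/235 + ((-5 + 4) - 5*5) = -1314/235 + (-1 - 1*25) = -1314/235 + (-1 - 25) = -1314/235 - 26 = -7424/235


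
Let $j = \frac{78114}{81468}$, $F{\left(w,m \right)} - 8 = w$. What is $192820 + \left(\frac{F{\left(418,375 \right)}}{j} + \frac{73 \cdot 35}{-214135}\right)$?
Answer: $\frac{107757342440507}{557564713} \approx 1.9326 \cdot 10^{5}$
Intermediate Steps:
$F{\left(w,m \right)} = 8 + w$
$j = \frac{13019}{13578}$ ($j = 78114 \cdot \frac{1}{81468} = \frac{13019}{13578} \approx 0.95883$)
$192820 + \left(\frac{F{\left(418,375 \right)}}{j} + \frac{73 \cdot 35}{-214135}\right) = 192820 + \left(\frac{8 + 418}{\frac{13019}{13578}} + \frac{73 \cdot 35}{-214135}\right) = 192820 + \left(426 \cdot \frac{13578}{13019} + 2555 \left(- \frac{1}{214135}\right)\right) = 192820 + \left(\frac{5784228}{13019} - \frac{511}{42827}\right) = 192820 + \frac{247714479847}{557564713} = \frac{107757342440507}{557564713}$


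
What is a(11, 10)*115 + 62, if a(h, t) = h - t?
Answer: 177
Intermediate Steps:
a(11, 10)*115 + 62 = (11 - 1*10)*115 + 62 = (11 - 10)*115 + 62 = 1*115 + 62 = 115 + 62 = 177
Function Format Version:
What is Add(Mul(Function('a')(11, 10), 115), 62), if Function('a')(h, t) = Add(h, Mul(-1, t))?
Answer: 177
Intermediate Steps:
Add(Mul(Function('a')(11, 10), 115), 62) = Add(Mul(Add(11, Mul(-1, 10)), 115), 62) = Add(Mul(Add(11, -10), 115), 62) = Add(Mul(1, 115), 62) = Add(115, 62) = 177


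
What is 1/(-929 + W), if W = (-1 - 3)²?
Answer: -1/913 ≈ -0.0010953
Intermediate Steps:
W = 16 (W = (-4)² = 16)
1/(-929 + W) = 1/(-929 + 16) = 1/(-913) = -1/913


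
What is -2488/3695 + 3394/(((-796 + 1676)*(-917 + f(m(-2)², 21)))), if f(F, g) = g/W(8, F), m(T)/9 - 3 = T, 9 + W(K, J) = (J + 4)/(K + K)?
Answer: -11993083313/17701385240 ≈ -0.67752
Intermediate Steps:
W(K, J) = -9 + (4 + J)/(2*K) (W(K, J) = -9 + (J + 4)/(K + K) = -9 + (4 + J)/((2*K)) = -9 + (4 + J)*(1/(2*K)) = -9 + (4 + J)/(2*K))
m(T) = 27 + 9*T
f(F, g) = g/(-35/4 + F/16) (f(F, g) = g/(((½)*(4 + F - 18*8)/8)) = g/(((½)*(⅛)*(4 + F - 144))) = g/(((½)*(⅛)*(-140 + F))) = g/(-35/4 + F/16))
-2488/3695 + 3394/(((-796 + 1676)*(-917 + f(m(-2)², 21)))) = -2488/3695 + 3394/(((-796 + 1676)*(-917 + 16*21/(-140 + (27 + 9*(-2))²)))) = -2488*1/3695 + 3394/((880*(-917 + 16*21/(-140 + (27 - 18)²)))) = -2488/3695 + 3394/((880*(-917 + 16*21/(-140 + 9²)))) = -2488/3695 + 3394/((880*(-917 + 16*21/(-140 + 81)))) = -2488/3695 + 3394/((880*(-917 + 16*21/(-59)))) = -2488/3695 + 3394/((880*(-917 + 16*21*(-1/59)))) = -2488/3695 + 3394/((880*(-917 - 336/59))) = -2488/3695 + 3394/((880*(-54439/59))) = -2488/3695 + 3394/(-47906320/59) = -2488/3695 + 3394*(-59/47906320) = -2488/3695 - 100123/23953160 = -11993083313/17701385240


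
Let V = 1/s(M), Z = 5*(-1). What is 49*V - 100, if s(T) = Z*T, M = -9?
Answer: -4451/45 ≈ -98.911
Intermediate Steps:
Z = -5
s(T) = -5*T
V = 1/45 (V = 1/(-5*(-9)) = 1/45 ≈ 0.022222)
49*V - 100 = 49*(1/45) - 100 = 49/45 - 100 = -4451/45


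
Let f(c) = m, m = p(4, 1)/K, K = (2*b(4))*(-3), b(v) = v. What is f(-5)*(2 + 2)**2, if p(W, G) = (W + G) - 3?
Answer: -4/3 ≈ -1.3333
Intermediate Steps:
p(W, G) = -3 + G + W (p(W, G) = (G + W) - 3 = -3 + G + W)
K = -24 (K = (2*4)*(-3) = 8*(-3) = -24)
m = -1/12 (m = (-3 + 1 + 4)/(-24) = 2*(-1/24) = -1/12 ≈ -0.083333)
f(c) = -1/12
f(-5)*(2 + 2)**2 = -(2 + 2)**2/12 = -1/12*4**2 = -1/12*16 = -4/3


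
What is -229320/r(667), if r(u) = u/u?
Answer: -229320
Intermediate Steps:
r(u) = 1
-229320/r(667) = -229320/1 = -229320*1 = -229320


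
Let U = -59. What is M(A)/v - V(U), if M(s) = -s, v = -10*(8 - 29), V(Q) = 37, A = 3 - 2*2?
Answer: -7769/210 ≈ -36.995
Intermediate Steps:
A = -1 (A = 3 - 4 = -1)
v = 210 (v = -10*(-21) = 210)
M(A)/v - V(U) = -1*(-1)/210 - 1*37 = 1*(1/210) - 37 = 1/210 - 37 = -7769/210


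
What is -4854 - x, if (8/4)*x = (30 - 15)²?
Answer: -9933/2 ≈ -4966.5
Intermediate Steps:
x = 225/2 (x = (30 - 15)²/2 = (½)*15² = (½)*225 = 225/2 ≈ 112.50)
-4854 - x = -4854 - 1*225/2 = -4854 - 225/2 = -9933/2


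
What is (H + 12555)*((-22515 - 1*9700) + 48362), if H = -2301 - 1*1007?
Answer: 149311309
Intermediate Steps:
H = -3308 (H = -2301 - 1007 = -3308)
(H + 12555)*((-22515 - 1*9700) + 48362) = (-3308 + 12555)*((-22515 - 1*9700) + 48362) = 9247*((-22515 - 9700) + 48362) = 9247*(-32215 + 48362) = 9247*16147 = 149311309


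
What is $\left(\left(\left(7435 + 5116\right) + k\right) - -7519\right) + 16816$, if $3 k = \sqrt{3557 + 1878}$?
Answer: $36886 + \frac{\sqrt{5435}}{3} \approx 36911.0$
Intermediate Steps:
$k = \frac{\sqrt{5435}}{3}$ ($k = \frac{\sqrt{3557 + 1878}}{3} = \frac{\sqrt{5435}}{3} \approx 24.574$)
$\left(\left(\left(7435 + 5116\right) + k\right) - -7519\right) + 16816 = \left(\left(\left(7435 + 5116\right) + \frac{\sqrt{5435}}{3}\right) - -7519\right) + 16816 = \left(\left(12551 + \frac{\sqrt{5435}}{3}\right) + 7519\right) + 16816 = \left(20070 + \frac{\sqrt{5435}}{3}\right) + 16816 = 36886 + \frac{\sqrt{5435}}{3}$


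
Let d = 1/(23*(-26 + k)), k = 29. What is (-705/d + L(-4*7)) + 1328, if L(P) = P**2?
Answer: -46533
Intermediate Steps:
d = 1/69 (d = 1/(23*(-26 + 29)) = 1/(23*3) = 1/69 ≈ 0.014493)
(-705/d + L(-4*7)) + 1328 = (-705/1/69 + (-4*7)**2) + 1328 = (-705*69 + (-28)**2) + 1328 = (-48645 + 784) + 1328 = -47861 + 1328 = -46533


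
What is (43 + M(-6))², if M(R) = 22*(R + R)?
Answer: 48841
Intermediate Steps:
M(R) = 44*R (M(R) = 22*(2*R) = 44*R)
(43 + M(-6))² = (43 + 44*(-6))² = (43 - 264)² = (-221)² = 48841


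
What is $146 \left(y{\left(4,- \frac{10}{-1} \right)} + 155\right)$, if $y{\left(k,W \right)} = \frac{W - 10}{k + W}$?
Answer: $22630$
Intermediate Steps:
$y{\left(k,W \right)} = \frac{-10 + W}{W + k}$
$146 \left(y{\left(4,- \frac{10}{-1} \right)} + 155\right) = 146 \left(\frac{-10 - \frac{10}{-1}}{- \frac{10}{-1} + 4} + 155\right) = 146 \left(\frac{-10 - -10}{\left(-10\right) \left(-1\right) + 4} + 155\right) = 146 \left(\frac{-10 + 10}{10 + 4} + 155\right) = 146 \left(\frac{1}{14} \cdot 0 + 155\right) = 146 \left(0 + 155\right) = 146 \cdot 155 = 22630$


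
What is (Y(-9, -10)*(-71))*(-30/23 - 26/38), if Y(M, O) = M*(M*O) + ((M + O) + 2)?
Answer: -51025073/437 ≈ -1.1676e+5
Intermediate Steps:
Y(M, O) = 2 + M + O + O*M² (Y(M, O) = O*M² + (2 + M + O) = 2 + M + O + O*M²)
(Y(-9, -10)*(-71))*(-30/23 - 26/38) = ((2 - 9 - 10 - 10*(-9)²)*(-71))*(-30/23 - 26/38) = ((2 - 9 - 10 - 10*81)*(-71))*(-30*1/23 - 26*1/38) = ((2 - 9 - 10 - 810)*(-71))*(-30/23 - 13/19) = -827*(-71)*(-869/437) = 58717*(-869/437) = -51025073/437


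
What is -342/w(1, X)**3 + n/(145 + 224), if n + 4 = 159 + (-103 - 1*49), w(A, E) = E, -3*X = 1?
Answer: 1135783/123 ≈ 9234.0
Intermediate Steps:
X = -1/3 (X = -1/3*1 = -1/3 ≈ -0.33333)
n = 3 (n = -4 + (159 + (-103 - 1*49)) = -4 + (159 + (-103 - 49)) = -4 + (159 - 152) = -4 + 7 = 3)
-342/w(1, X)**3 + n/(145 + 224) = -342/((-1/3)**3) + 3/(145 + 224) = -342/(-1/27) + 3/369 = -342*(-27) + 3*(1/369) = 9234 + 1/123 = 1135783/123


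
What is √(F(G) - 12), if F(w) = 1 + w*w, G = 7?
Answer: √38 ≈ 6.1644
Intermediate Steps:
F(w) = 1 + w²
√(F(G) - 12) = √((1 + 7²) - 12) = √((1 + 49) - 12) = √(50 - 12) = √38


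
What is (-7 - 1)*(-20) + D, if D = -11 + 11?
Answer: 160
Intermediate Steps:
D = 0
(-7 - 1)*(-20) + D = (-7 - 1)*(-20) + 0 = -8*(-20) + 0 = 160 + 0 = 160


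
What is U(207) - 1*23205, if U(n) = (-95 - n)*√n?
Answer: -23205 - 906*√23 ≈ -27550.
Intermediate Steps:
U(n) = √n*(-95 - n)
U(207) - 1*23205 = √207*(-95 - 1*207) - 1*23205 = (3*√23)*(-95 - 207) - 23205 = (3*√23)*(-302) - 23205 = -906*√23 - 23205 = -23205 - 906*√23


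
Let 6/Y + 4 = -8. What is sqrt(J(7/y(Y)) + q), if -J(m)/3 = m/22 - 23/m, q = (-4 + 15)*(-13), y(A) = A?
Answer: I*sqrt(3462998)/154 ≈ 12.084*I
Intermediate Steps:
Y = -1/2 (Y = 6/(-4 - 8) = 6/(-12) = 6*(-1/12) = -1/2 ≈ -0.50000)
q = -143 (q = 11*(-13) = -143)
J(m) = 69/m - 3*m/22 (J(m) = -3*(m/22 - 23/m) = -3*(-23/m + m/22) = 69/m - 3*m/22)
sqrt(J(7/y(Y)) + q) = sqrt((69/((7/(-1/2))) - 21/(22*(-1/2))) - 143) = sqrt((69/((7*(-2))) - 21*(-2)/22) - 143) = sqrt((69/(-14) - 3/22*(-14)) - 143) = sqrt((69*(-1/14) + 21/11) - 143) = sqrt((-69/14 + 21/11) - 143) = sqrt(-465/154 - 143) = sqrt(-22487/154) = I*sqrt(3462998)/154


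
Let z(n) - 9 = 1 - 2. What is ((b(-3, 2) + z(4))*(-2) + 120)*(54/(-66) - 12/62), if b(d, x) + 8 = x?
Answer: -40020/341 ≈ -117.36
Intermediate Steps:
z(n) = 8 (z(n) = 9 + (1 - 2) = 9 - 1 = 8)
b(d, x) = -8 + x
((b(-3, 2) + z(4))*(-2) + 120)*(54/(-66) - 12/62) = (((-8 + 2) + 8)*(-2) + 120)*(54/(-66) - 12/62) = ((-6 + 8)*(-2) + 120)*(54*(-1/66) - 12*1/62) = (2*(-2) + 120)*(-9/11 - 6/31) = (-4 + 120)*(-345/341) = 116*(-345/341) = -40020/341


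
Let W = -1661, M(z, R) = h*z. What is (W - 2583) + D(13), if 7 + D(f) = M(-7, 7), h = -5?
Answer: -4216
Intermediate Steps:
M(z, R) = -5*z
D(f) = 28 (D(f) = -7 - 5*(-7) = -7 + 35 = 28)
(W - 2583) + D(13) = (-1661 - 2583) + 28 = -4244 + 28 = -4216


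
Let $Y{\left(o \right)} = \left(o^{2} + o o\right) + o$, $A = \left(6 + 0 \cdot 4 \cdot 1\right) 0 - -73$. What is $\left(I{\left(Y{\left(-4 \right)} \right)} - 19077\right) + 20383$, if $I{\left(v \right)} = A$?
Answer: $1379$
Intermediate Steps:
$A = 73$ ($A = \left(6 + 0 \cdot 1\right) 0 + 73 = \left(6 + 0\right) 0 + 73 = 6 \cdot 0 + 73 = 0 + 73 = 73$)
$Y{\left(o \right)} = o + 2 o^{2}$ ($Y{\left(o \right)} = \left(o^{2} + o^{2}\right) + o = 2 o^{2} + o = o + 2 o^{2}$)
$I{\left(v \right)} = 73$
$\left(I{\left(Y{\left(-4 \right)} \right)} - 19077\right) + 20383 = \left(73 - 19077\right) + 20383 = -19004 + 20383 = 1379$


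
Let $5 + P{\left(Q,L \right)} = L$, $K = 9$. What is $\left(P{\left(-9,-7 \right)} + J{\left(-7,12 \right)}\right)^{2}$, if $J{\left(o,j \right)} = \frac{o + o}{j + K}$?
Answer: $\frac{1444}{9} \approx 160.44$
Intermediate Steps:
$P{\left(Q,L \right)} = -5 + L$
$J{\left(o,j \right)} = \frac{2 o}{9 + j}$ ($J{\left(o,j \right)} = \frac{o + o}{j + 9} = \frac{2 o}{9 + j}$)
$\left(P{\left(-9,-7 \right)} + J{\left(-7,12 \right)}\right)^{2} = \left(\left(-5 - 7\right) + 2 \left(-7\right) \frac{1}{9 + 12}\right)^{2} = \left(-12 + 2 \left(-7\right) \frac{1}{21}\right)^{2} = \left(-12 - \frac{2}{3}\right)^{2} = \left(- \frac{38}{3}\right)^{2} = \frac{1444}{9}$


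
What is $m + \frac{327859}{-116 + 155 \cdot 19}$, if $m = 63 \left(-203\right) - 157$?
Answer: $- \frac{36296375}{2829} \approx -12830.0$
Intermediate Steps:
$m = -12946$ ($m = -12789 - 157 = -12946$)
$m + \frac{327859}{-116 + 155 \cdot 19} = -12946 + \frac{327859}{-116 + 155 \cdot 19} = -12946 + \frac{327859}{-116 + 2945} = -12946 + \frac{327859}{2829} = - \frac{36296375}{2829}$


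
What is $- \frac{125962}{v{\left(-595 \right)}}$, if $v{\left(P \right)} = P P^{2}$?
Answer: $\frac{125962}{210644875} \approx 0.00059798$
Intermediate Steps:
$v{\left(P \right)} = P^{3}$
$- \frac{125962}{v{\left(-595 \right)}} = - \frac{125962}{\left(-595\right)^{3}} = - \frac{125962}{-210644875} = \left(-125962\right) \left(- \frac{1}{210644875}\right) = \frac{125962}{210644875}$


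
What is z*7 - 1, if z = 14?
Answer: 97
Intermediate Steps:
z*7 - 1 = 14*7 - 1 = 98 - 1 = 97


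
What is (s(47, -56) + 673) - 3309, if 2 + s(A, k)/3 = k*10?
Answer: -4322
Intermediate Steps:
s(A, k) = -6 + 30*k (s(A, k) = -6 + 3*(k*10) = -6 + 3*(10*k) = -6 + 30*k)
(s(47, -56) + 673) - 3309 = ((-6 + 30*(-56)) + 673) - 3309 = ((-6 - 1680) + 673) - 3309 = (-1686 + 673) - 3309 = -1013 - 3309 = -4322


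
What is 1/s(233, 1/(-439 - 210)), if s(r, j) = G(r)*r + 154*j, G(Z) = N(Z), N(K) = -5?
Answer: -59/68749 ≈ -0.00085819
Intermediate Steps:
G(Z) = -5
s(r, j) = -5*r + 154*j
1/s(233, 1/(-439 - 210)) = 1/(-5*233 + 154/(-439 - 210)) = 1/(-1165 + 154/(-649)) = 1/(-1165 + 154*(-1/649)) = 1/(-1165 - 14/59) = 1/(-68749/59) = -59/68749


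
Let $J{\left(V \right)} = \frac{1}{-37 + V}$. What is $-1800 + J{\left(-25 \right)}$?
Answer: $- \frac{111601}{62} \approx -1800.0$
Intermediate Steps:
$-1800 + J{\left(-25 \right)} = -1800 + \frac{1}{-37 - 25} = -1800 + \frac{1}{-62} = -1800 - \frac{1}{62} = - \frac{111601}{62}$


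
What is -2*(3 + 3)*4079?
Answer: -48948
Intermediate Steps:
-2*(3 + 3)*4079 = -2*6*4079 = -12*4079 = -48948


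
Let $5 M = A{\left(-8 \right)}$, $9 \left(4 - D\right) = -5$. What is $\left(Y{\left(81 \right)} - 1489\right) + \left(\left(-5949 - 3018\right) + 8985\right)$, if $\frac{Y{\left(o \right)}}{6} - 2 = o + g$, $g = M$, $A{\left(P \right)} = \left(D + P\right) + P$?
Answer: $- \frac{14801}{15} \approx -986.73$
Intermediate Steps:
$D = \frac{41}{9}$ ($D = 4 - - \frac{5}{9} = 4 + \frac{5}{9} = \frac{41}{9} \approx 4.5556$)
$A{\left(P \right)} = \frac{41}{9} + 2 P$ ($A{\left(P \right)} = \left(\frac{41}{9} + P\right) + P = \frac{41}{9} + 2 P$)
$M = - \frac{103}{45}$ ($M = \frac{\frac{41}{9} + 2 \left(-8\right)}{5} = \frac{\frac{41}{9} - 16}{5} = \frac{1}{5} \left(- \frac{103}{9}\right) = - \frac{103}{45} \approx -2.2889$)
$g = - \frac{103}{45} \approx -2.2889$
$Y{\left(o \right)} = - \frac{26}{15} + 6 o$ ($Y{\left(o \right)} = 12 + 6 \left(o - \frac{103}{45}\right) = 12 + 6 \left(- \frac{103}{45} + o\right) = 12 + \left(- \frac{206}{15} + 6 o\right) = - \frac{26}{15} + 6 o$)
$\left(Y{\left(81 \right)} - 1489\right) + \left(\left(-5949 - 3018\right) + 8985\right) = \left(\left(- \frac{26}{15} + 6 \cdot 81\right) - 1489\right) + \left(\left(-5949 - 3018\right) + 8985\right) = \left(\left(- \frac{26}{15} + 486\right) - 1489\right) + \left(-8967 + 8985\right) = \left(\frac{7264}{15} - 1489\right) + 18 = - \frac{15071}{15} + 18 = - \frac{14801}{15}$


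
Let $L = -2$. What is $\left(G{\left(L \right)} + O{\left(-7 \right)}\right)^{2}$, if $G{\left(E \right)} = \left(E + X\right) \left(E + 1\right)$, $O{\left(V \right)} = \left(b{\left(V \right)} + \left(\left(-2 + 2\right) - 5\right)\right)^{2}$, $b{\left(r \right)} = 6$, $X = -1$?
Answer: $16$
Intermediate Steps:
$O{\left(V \right)} = 1$ ($O{\left(V \right)} = \left(6 + \left(\left(-2 + 2\right) - 5\right)\right)^{2} = \left(6 + \left(0 - 5\right)\right)^{2} = \left(6 - 5\right)^{2} = 1^{2} = 1$)
$G{\left(E \right)} = \left(1 + E\right) \left(-1 + E\right)$ ($G{\left(E \right)} = \left(E - 1\right) \left(E + 1\right) = \left(-1 + E\right) \left(1 + E\right) = \left(1 + E\right) \left(-1 + E\right)$)
$\left(G{\left(L \right)} + O{\left(-7 \right)}\right)^{2} = \left(\left(-1 + \left(-2\right)^{2}\right) + 1\right)^{2} = \left(\left(-1 + 4\right) + 1\right)^{2} = \left(3 + 1\right)^{2} = 4^{2} = 16$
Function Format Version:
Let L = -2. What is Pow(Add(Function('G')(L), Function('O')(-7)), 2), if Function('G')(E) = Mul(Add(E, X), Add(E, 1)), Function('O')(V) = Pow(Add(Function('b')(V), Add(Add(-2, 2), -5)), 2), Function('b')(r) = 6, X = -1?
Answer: 16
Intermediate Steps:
Function('O')(V) = 1 (Function('O')(V) = Pow(Add(6, Add(Add(-2, 2), -5)), 2) = Pow(Add(6, Add(0, -5)), 2) = Pow(Add(6, -5), 2) = Pow(1, 2) = 1)
Function('G')(E) = Mul(Add(1, E), Add(-1, E)) (Function('G')(E) = Mul(Add(E, -1), Add(E, 1)) = Mul(Add(-1, E), Add(1, E)) = Mul(Add(1, E), Add(-1, E)))
Pow(Add(Function('G')(L), Function('O')(-7)), 2) = Pow(Add(Add(-1, Pow(-2, 2)), 1), 2) = Pow(Add(Add(-1, 4), 1), 2) = Pow(Add(3, 1), 2) = Pow(4, 2) = 16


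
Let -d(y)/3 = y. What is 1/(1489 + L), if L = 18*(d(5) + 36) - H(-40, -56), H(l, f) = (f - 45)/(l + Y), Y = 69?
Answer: 29/54244 ≈ 0.00053462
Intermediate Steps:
d(y) = -3*y
H(l, f) = (-45 + f)/(69 + l) (H(l, f) = (f - 45)/(l + 69) = (-45 + f)/(69 + l))
L = 11063/29 (L = 18*(-3*5 + 36) - (-45 - 56)/(69 - 40) = 18*(-15 + 36) - (-101)/29 = 18*21 - (-101)/29 = 378 - 1*(-101/29) = 378 + 101/29 = 11063/29 ≈ 381.48)
1/(1489 + L) = 1/(1489 + 11063/29) = 1/(54244/29) = 29/54244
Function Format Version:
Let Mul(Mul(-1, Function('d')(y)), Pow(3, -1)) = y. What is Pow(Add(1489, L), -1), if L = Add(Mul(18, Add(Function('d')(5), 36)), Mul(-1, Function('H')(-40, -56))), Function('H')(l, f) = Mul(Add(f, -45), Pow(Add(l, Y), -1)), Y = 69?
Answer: Rational(29, 54244) ≈ 0.00053462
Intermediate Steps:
Function('d')(y) = Mul(-3, y)
Function('H')(l, f) = Mul(Pow(Add(69, l), -1), Add(-45, f)) (Function('H')(l, f) = Mul(Add(f, -45), Pow(Add(l, 69), -1)) = Mul(Add(-45, f), Pow(Add(69, l), -1)) = Mul(Pow(Add(69, l), -1), Add(-45, f)))
L = Rational(11063, 29) (L = Add(Mul(18, Add(Mul(-3, 5), 36)), Mul(-1, Mul(Pow(Add(69, -40), -1), Add(-45, -56)))) = Add(Mul(18, Add(-15, 36)), Mul(-1, Mul(Pow(29, -1), -101))) = Add(Mul(18, 21), Mul(-1, Mul(Rational(1, 29), -101))) = Add(378, Mul(-1, Rational(-101, 29))) = Add(378, Rational(101, 29)) = Rational(11063, 29) ≈ 381.48)
Pow(Add(1489, L), -1) = Pow(Add(1489, Rational(11063, 29)), -1) = Pow(Rational(54244, 29), -1) = Rational(29, 54244)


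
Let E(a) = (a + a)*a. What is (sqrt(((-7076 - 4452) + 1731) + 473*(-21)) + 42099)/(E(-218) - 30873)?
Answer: 42099/64175 + I*sqrt(19730)/64175 ≈ 0.656 + 0.0021888*I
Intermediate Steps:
E(a) = 2*a**2 (E(a) = (2*a)*a = 2*a**2)
(sqrt(((-7076 - 4452) + 1731) + 473*(-21)) + 42099)/(E(-218) - 30873) = (sqrt(((-7076 - 4452) + 1731) + 473*(-21)) + 42099)/(2*(-218)**2 - 30873) = (sqrt((-11528 + 1731) - 9933) + 42099)/(2*47524 - 30873) = (sqrt(-9797 - 9933) + 42099)/(95048 - 30873) = (sqrt(-19730) + 42099)/64175 = (I*sqrt(19730) + 42099)*(1/64175) = (42099 + I*sqrt(19730))*(1/64175) = 42099/64175 + I*sqrt(19730)/64175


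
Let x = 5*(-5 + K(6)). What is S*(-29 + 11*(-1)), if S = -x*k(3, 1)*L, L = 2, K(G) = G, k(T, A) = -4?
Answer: -1600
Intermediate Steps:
x = 5 (x = 5*(-5 + 6) = 5*1 = 5)
S = 40 (S = -5*(-4)*2 = -(-20)*2 = -1*(-40) = 40)
S*(-29 + 11*(-1)) = 40*(-29 + 11*(-1)) = 40*(-29 - 11) = 40*(-40) = -1600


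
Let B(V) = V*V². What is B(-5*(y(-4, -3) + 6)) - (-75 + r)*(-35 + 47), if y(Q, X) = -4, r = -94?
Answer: 1028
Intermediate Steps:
B(V) = V³
B(-5*(y(-4, -3) + 6)) - (-75 + r)*(-35 + 47) = (-5*(-4 + 6))³ - (-75 - 94)*(-35 + 47) = (-5*2)³ - (-169)*12 = (-10)³ - 1*(-2028) = -1000 + 2028 = 1028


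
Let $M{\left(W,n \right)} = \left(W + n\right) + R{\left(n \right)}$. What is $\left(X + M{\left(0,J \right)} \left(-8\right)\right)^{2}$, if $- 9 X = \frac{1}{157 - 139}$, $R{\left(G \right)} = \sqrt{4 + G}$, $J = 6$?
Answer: $\frac{77277889}{26244} + \frac{62216 \sqrt{10}}{81} \approx 5373.5$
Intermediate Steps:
$M{\left(W,n \right)} = W + n + \sqrt{4 + n}$ ($M{\left(W,n \right)} = \left(W + n\right) + \sqrt{4 + n} = W + n + \sqrt{4 + n}$)
$X = - \frac{1}{162}$ ($X = - \frac{1}{9 \left(157 - 139\right)} = - \frac{1}{9 \cdot 18} = \left(- \frac{1}{9}\right) \frac{1}{18} = - \frac{1}{162} \approx -0.0061728$)
$\left(X + M{\left(0,J \right)} \left(-8\right)\right)^{2} = \left(- \frac{1}{162} + \left(0 + 6 + \sqrt{4 + 6}\right) \left(-8\right)\right)^{2} = \left(- \frac{1}{162} + \left(0 + 6 + \sqrt{10}\right) \left(-8\right)\right)^{2} = \left(- \frac{1}{162} + \left(6 + \sqrt{10}\right) \left(-8\right)\right)^{2} = \left(- \frac{1}{162} - \left(48 + 8 \sqrt{10}\right)\right)^{2} = \left(- \frac{7777}{162} - 8 \sqrt{10}\right)^{2}$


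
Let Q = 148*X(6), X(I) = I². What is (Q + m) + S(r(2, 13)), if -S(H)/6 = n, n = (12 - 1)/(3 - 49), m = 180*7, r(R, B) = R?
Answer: 151557/23 ≈ 6589.4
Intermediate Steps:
m = 1260
n = -11/46 (n = 11/(-46) = 11*(-1/46) = -11/46 ≈ -0.23913)
Q = 5328 (Q = 148*6² = 148*36 = 5328)
S(H) = 33/23 (S(H) = -6*(-11/46) = 33/23)
(Q + m) + S(r(2, 13)) = (5328 + 1260) + 33/23 = 6588 + 33/23 = 151557/23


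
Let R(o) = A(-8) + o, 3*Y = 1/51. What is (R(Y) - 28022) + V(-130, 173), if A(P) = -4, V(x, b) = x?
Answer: -4307867/153 ≈ -28156.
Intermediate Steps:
Y = 1/153 (Y = (⅓)/51 = (⅓)*(1/51) = 1/153 ≈ 0.0065359)
R(o) = -4 + o
(R(Y) - 28022) + V(-130, 173) = ((-4 + 1/153) - 28022) - 130 = (-611/153 - 28022) - 130 = -4287977/153 - 130 = -4307867/153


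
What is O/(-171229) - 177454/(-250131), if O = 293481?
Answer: -43023425045/42829680999 ≈ -1.0045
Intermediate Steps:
O/(-171229) - 177454/(-250131) = 293481/(-171229) - 177454/(-250131) = 293481*(-1/171229) - 177454*(-1/250131) = -293481/171229 + 177454/250131 = -43023425045/42829680999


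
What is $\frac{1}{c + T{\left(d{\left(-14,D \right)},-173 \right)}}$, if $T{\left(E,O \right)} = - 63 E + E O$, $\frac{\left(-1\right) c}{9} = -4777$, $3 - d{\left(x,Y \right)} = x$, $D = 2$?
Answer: $\frac{1}{38981} \approx 2.5654 \cdot 10^{-5}$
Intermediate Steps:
$d{\left(x,Y \right)} = 3 - x$
$c = 42993$ ($c = \left(-9\right) \left(-4777\right) = 42993$)
$\frac{1}{c + T{\left(d{\left(-14,D \right)},-173 \right)}} = \frac{1}{42993 + \left(3 - -14\right) \left(-63 - 173\right)} = \frac{1}{42993 + \left(3 + 14\right) \left(-236\right)} = \frac{1}{42993 + 17 \left(-236\right)} = \frac{1}{42993 - 4012} = \frac{1}{38981}$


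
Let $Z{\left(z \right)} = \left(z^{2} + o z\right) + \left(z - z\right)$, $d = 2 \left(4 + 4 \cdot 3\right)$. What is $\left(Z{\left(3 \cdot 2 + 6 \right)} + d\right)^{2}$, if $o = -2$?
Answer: $23104$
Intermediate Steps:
$d = 32$ ($d = 2 \left(4 + 12\right) = 2 \cdot 16 = 32$)
$Z{\left(z \right)} = z^{2} - 2 z$ ($Z{\left(z \right)} = \left(z^{2} - 2 z\right) + \left(z - z\right) = \left(z^{2} - 2 z\right) + 0 = z^{2} - 2 z$)
$\left(Z{\left(3 \cdot 2 + 6 \right)} + d\right)^{2} = \left(\left(3 \cdot 2 + 6\right) \left(-2 + \left(3 \cdot 2 + 6\right)\right) + 32\right)^{2} = \left(\left(6 + 6\right) \left(-2 + \left(6 + 6\right)\right) + 32\right)^{2} = \left(12 \left(-2 + 12\right) + 32\right)^{2} = \left(12 \cdot 10 + 32\right)^{2} = \left(120 + 32\right)^{2} = 152^{2} = 23104$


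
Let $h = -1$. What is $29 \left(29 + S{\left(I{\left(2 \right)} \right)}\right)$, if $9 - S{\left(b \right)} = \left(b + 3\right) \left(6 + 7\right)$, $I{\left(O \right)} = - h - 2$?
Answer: $348$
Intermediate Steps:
$I{\left(O \right)} = -1$ ($I{\left(O \right)} = \left(-1\right) \left(-1\right) - 2 = 1 - 2 = -1$)
$S{\left(b \right)} = -30 - 13 b$ ($S{\left(b \right)} = 9 - \left(b + 3\right) \left(6 + 7\right) = 9 - \left(3 + b\right) 13 = 9 - \left(39 + 13 b\right) = -30 - 13 b$)
$29 \left(29 + S{\left(I{\left(2 \right)} \right)}\right) = 29 \left(29 - 17\right) = 29 \cdot 12 = 348$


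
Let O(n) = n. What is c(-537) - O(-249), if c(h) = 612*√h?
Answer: 249 + 612*I*√537 ≈ 249.0 + 14182.0*I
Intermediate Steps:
c(-537) - O(-249) = 612*√(-537) - 1*(-249) = 612*(I*√537) + 249 = 612*I*√537 + 249 = 249 + 612*I*√537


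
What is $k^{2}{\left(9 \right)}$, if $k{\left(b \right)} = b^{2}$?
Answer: $6561$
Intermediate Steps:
$k^{2}{\left(9 \right)} = \left(9^{2}\right)^{2} = 81^{2} = 6561$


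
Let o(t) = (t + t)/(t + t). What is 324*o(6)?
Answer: 324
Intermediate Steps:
o(t) = 1 (o(t) = (2*t)/((2*t)) = (2*t)*(1/(2*t)) = 1)
324*o(6) = 324*1 = 324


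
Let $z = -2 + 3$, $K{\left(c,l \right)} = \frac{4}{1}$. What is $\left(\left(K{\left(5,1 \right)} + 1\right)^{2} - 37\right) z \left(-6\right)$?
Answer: $72$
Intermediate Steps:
$K{\left(c,l \right)} = 4$ ($K{\left(c,l \right)} = 4 \cdot 1 = 4$)
$z = 1$
$\left(\left(K{\left(5,1 \right)} + 1\right)^{2} - 37\right) z \left(-6\right) = \left(\left(4 + 1\right)^{2} - 37\right) 1 \left(-6\right) = \left(5^{2} - 37\right) \left(-6\right) = \left(25 - 37\right) \left(-6\right) = \left(-12\right) \left(-6\right) = 72$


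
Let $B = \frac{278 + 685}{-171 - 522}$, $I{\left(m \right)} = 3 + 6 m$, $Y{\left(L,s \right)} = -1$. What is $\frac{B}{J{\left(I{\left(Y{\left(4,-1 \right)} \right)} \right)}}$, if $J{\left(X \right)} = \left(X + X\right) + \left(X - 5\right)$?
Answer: $\frac{107}{1078} \approx 0.099258$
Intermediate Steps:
$J{\left(X \right)} = -5 + 3 X$ ($J{\left(X \right)} = 2 X + \left(-5 + X\right) = -5 + 3 X$)
$B = - \frac{107}{77}$ ($B = \frac{963}{-693} = 963 \left(- \frac{1}{693}\right) = - \frac{107}{77} \approx -1.3896$)
$\frac{B}{J{\left(I{\left(Y{\left(4,-1 \right)} \right)} \right)}} = \frac{1}{-5 + 3 \left(3 + 6 \left(-1\right)\right)} \left(- \frac{107}{77}\right) = \frac{1}{-5 + 3 \left(3 - 6\right)} \left(- \frac{107}{77}\right) = \frac{1}{-5 + 3 \left(-3\right)} \left(- \frac{107}{77}\right) = \frac{1}{-5 - 9} \left(- \frac{107}{77}\right) = \frac{1}{-14} \left(- \frac{107}{77}\right) = \left(- \frac{1}{14}\right) \left(- \frac{107}{77}\right) = \frac{107}{1078}$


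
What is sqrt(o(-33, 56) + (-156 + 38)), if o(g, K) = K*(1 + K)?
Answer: sqrt(3074) ≈ 55.444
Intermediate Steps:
sqrt(o(-33, 56) + (-156 + 38)) = sqrt(56*(1 + 56) + (-156 + 38)) = sqrt(56*57 - 118) = sqrt(3192 - 118) = sqrt(3074)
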